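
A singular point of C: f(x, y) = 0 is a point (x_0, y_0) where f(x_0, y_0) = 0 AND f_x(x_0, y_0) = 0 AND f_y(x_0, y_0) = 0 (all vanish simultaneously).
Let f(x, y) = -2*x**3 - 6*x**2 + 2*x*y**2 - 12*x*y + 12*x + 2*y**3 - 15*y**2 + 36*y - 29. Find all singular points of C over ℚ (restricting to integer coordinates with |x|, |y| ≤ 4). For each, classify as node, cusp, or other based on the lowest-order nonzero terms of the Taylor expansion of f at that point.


Singular points: {(-1, 3)}; classification: cusp.

Compute partial derivatives:
  f_x = -6*x**2 - 12*x + 2*y**2 - 12*y + 12.
  f_y = 4*x*y - 12*x + 6*y**2 - 30*y + 36.
Scan x_0 ∈ {−4, ..., 4}. For each x_0, f_y(x_0, y) is a polynomial in y; find its integer roots y ∈ {−4, ..., 4}, then test f_x and f at those candidates.
  x = -4: f_y(-4, y) = 6*y**2 - 46*y + 84; vanishes at y ∈ {3}. (-4, 3): f_x = -54 ≠ 0.
  x = -3: f_y(-3, y) = 6*y**2 - 42*y + 72; vanishes at y ∈ {3, 4}. (-3, 3): f_x = -24 ≠ 0; (-3, 4): f_x = -22 ≠ 0.
  x = -2: f_y(-2, y) = 6*y**2 - 38*y + 60; vanishes at y ∈ {3}. (-2, 3): f_x = -6 ≠ 0.
  x = -1: f_y(-1, y) = 6*y**2 - 34*y + 48; vanishes at y ∈ {3}. (-1, 3): f_x = 0, f = 0 — SINGULAR.
  x = 0: f_y(0, y) = 6*y**2 - 30*y + 36; vanishes at y ∈ {2, 3}. (0, 2): f_x = -4 ≠ 0; (0, 3): f_x = -6 ≠ 0.
  x = 1: f_y(1, y) = 6*y**2 - 26*y + 24; vanishes at y ∈ {3}. (1, 3): f_x = -24 ≠ 0.
  x = 2: f_y(2, y) = 6*y**2 - 22*y + 12; vanishes at y ∈ {3}. (2, 3): f_x = -54 ≠ 0.
  x = 3: f_y(3, y) = 6*y**2 - 18*y; vanishes at y ∈ {0, 3}. (3, 0): f_x = -78 ≠ 0; (3, 3): f_x = -96 ≠ 0.
  x = 4: f_y(4, y) = 6*y**2 - 14*y - 12; vanishes at y ∈ {3}. (4, 3): f_x = -150 ≠ 0.
Only singular point on the grid: (-1, 3).
Classify: substitute x = -1 + u, y = 3 + v and expand: f = -2*u**3 + 2*u*v**2 + 2*v**3 + v**2.
No constant or linear terms (consistent with a singular point). Quadratic part: v**2. Cubic part: -2*u**3 + 2*u*v**2 + 2*v**3.
The quadratic part v**2 is a perfect square, so there is a single (double) tangent line v = 0, i.e. y = 3. Restricting the cubic part to that line (v = 0) leaves -2*u**3 ≠ 0, so f is not divisible by v and the branch is v² ≈ 2*u**3 to lowest order — this is a cusp.
Classification: cusp.


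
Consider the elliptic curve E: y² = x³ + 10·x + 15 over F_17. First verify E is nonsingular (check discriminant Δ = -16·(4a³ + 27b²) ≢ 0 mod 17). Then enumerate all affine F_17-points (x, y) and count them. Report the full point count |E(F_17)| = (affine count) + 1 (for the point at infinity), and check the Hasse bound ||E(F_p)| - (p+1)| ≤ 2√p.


Affine points = {(0, 7), (0, 10), (1, 3), (1, 14), (2, 3), (2, 14), (3, 2), (3, 15), (4, 0), (6, 6), (6, 11), (9, 1), (9, 16), (13, 8), (13, 9), (14, 3), (14, 14), (15, 2), (15, 15), (16, 2), (16, 15)}; affine count = 21; |E(F_17)| = 22.

Discriminant check: Δ ∝ 4a³ + 27b² = 4·10³ + 27·15² = 4·1000 + 27·225 ≡ 11 (mod 17). Nonzero ⇒ E is nonsingular.
For each x ∈ F_17, compute rhs = x³ + 10·x + 15 mod 17, then count y ∈ F_17 with y² ≡ rhs.
  x = 0: rhs = 15, matching y values: 7, 10 (2 points).
  x = 1: rhs = 9, matching y values: 3, 14 (2 points).
  x = 2: rhs = 9, matching y values: 3, 14 (2 points).
  x = 3: rhs = 4, matching y values: 2, 15 (2 points).
  x = 4: rhs = 0, matching y values: 0 (1 points).
  x = 5: rhs = 3, matching y values: none (0 points).
  x = 6: rhs = 2, matching y values: 6, 11 (2 points).
  x = 7: rhs = 3, matching y values: none (0 points).
  x = 8: rhs = 12, matching y values: none (0 points).
  x = 9: rhs = 1, matching y values: 1, 16 (2 points).
  x = 10: rhs = 10, matching y values: none (0 points).
  x = 11: rhs = 11, matching y values: none (0 points).
  x = 12: rhs = 10, matching y values: none (0 points).
  x = 13: rhs = 13, matching y values: 8, 9 (2 points).
  x = 14: rhs = 9, matching y values: 3, 14 (2 points).
  x = 15: rhs = 4, matching y values: 2, 15 (2 points).
  x = 16: rhs = 4, matching y values: 2, 15 (2 points).
Total affine count: 21.
Full point count |E(F_17)| = 21 + 1 = 22.
Hasse bound: |22 − (17+1)| = |4| = 4 ≤ 2√17 ≈ 8.2462 ✓.


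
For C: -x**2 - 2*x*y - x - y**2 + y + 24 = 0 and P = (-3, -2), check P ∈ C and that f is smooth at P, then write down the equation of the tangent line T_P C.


Tangent line at P: 9*x + 11*y + 49 = 0.

Step 1: f(-3, -2) = 0, so P lies on C.
Step 2: partial derivatives
  f_x(x, y) = -2*x - 2*y - 1, f_y(x, y) = -2*x - 2*y + 1.
  f_x(P) = 9, f_y(P) = 11 (gradient nonzero, so P is smooth).
Step 3: tangent line at P: 9·(x − -3) + 11·(y − -2) = 0.
Expanding: 9*x + 11*y + 49 = 0.


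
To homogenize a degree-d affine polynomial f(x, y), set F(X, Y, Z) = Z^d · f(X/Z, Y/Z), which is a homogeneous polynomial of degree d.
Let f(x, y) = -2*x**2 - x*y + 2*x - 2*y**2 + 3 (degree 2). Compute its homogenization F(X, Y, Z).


F(X, Y, Z) = -2*X**2 - X*Y + 2*X*Z - 2*Y**2 + 3*Z**2

deg(f) = 2.
Substitute x = X/Z, y = Y/Z into f, then multiply by Z^2.
  monomial -2·x^2·y^0 ↦ -2·X^2·Y^0·Z^0.
  monomial -1·x^1·y^1 ↦ -1·X^1·Y^1·Z^0.
  monomial 2·x^1·y^0 ↦ 2·X^1·Y^0·Z^1.
  monomial -2·x^0·y^2 ↦ -2·X^0·Y^2·Z^0.
  monomial 3·x^0·y^0 ↦ 3·X^0·Y^0·Z^2.
Collecting: F(X, Y, Z) = -2*X**2 - X*Y + 2*X*Z - 2*Y**2 + 3*Z**2.


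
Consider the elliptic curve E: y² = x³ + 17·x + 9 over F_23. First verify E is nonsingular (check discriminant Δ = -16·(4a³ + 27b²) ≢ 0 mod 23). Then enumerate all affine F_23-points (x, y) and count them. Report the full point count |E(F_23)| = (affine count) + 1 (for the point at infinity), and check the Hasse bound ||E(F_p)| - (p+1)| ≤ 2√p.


Affine points = {(0, 3), (0, 20), (1, 2), (1, 21), (3, 8), (3, 15), (4, 7), (4, 16), (5, 9), (5, 14), (8, 6), (8, 17), (10, 11), (10, 12), (11, 3), (11, 20), (12, 3), (12, 20), (13, 9), (13, 14), (14, 1), (14, 22), (17, 6), (17, 17), (18, 11), (18, 12), (20, 0), (21, 6), (21, 17)}; affine count = 29; |E(F_23)| = 30.

Discriminant check: Δ ∝ 4a³ + 27b² = 4·17³ + 27·9² = 4·4913 + 27·81 ≡ 12 (mod 23). Nonzero ⇒ E is nonsingular.
For each x ∈ F_23, compute rhs = x³ + 17·x + 9 mod 23, then count y ∈ F_23 with y² ≡ rhs.
  x = 0: rhs = 9, matching y values: 3, 20 (2 points).
  x = 1: rhs = 4, matching y values: 2, 21 (2 points).
  x = 2: rhs = 5, matching y values: none (0 points).
  x = 3: rhs = 18, matching y values: 8, 15 (2 points).
  x = 4: rhs = 3, matching y values: 7, 16 (2 points).
  x = 5: rhs = 12, matching y values: 9, 14 (2 points).
  x = 6: rhs = 5, matching y values: none (0 points).
  x = 7: rhs = 11, matching y values: none (0 points).
  x = 8: rhs = 13, matching y values: 6, 17 (2 points).
  x = 9: rhs = 17, matching y values: none (0 points).
  x = 10: rhs = 6, matching y values: 11, 12 (2 points).
  x = 11: rhs = 9, matching y values: 3, 20 (2 points).
  x = 12: rhs = 9, matching y values: 3, 20 (2 points).
  x = 13: rhs = 12, matching y values: 9, 14 (2 points).
  x = 14: rhs = 1, matching y values: 1, 22 (2 points).
  x = 15: rhs = 5, matching y values: none (0 points).
  x = 16: rhs = 7, matching y values: none (0 points).
  x = 17: rhs = 13, matching y values: 6, 17 (2 points).
  x = 18: rhs = 6, matching y values: 11, 12 (2 points).
  x = 19: rhs = 15, matching y values: none (0 points).
  x = 20: rhs = 0, matching y values: 0 (1 points).
  x = 21: rhs = 13, matching y values: 6, 17 (2 points).
  x = 22: rhs = 14, matching y values: none (0 points).
Total affine count: 29.
Full point count |E(F_23)| = 29 + 1 = 30.
Hasse bound: |30 − (23+1)| = |6| = 6 ≤ 2√23 ≈ 9.5917 ✓.


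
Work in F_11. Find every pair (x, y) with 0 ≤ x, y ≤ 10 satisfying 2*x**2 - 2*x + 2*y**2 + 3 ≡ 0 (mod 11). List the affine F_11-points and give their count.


Affine F_11-points: {(0, 2), (0, 9), (1, 2), (1, 9), (3, 3), (3, 8), (4, 5), (4, 6), (8, 5), (8, 6), (9, 3), (9, 8)}; count = 12.

For each of the 121 pairs (x, y) ∈ F_11², evaluate f(x, y) mod 11. Record the zeros.
  x = 0: [0↦3, 1↦5, 2↦0, 3↦10, 4↦2, 5↦9, 6↦9, 7↦2, 8↦10, 9↦0, 10↦5]  zeros at y ∈ {2, 9}
  x = 1: [0↦3, 1↦5, 2↦0, 3↦10, 4↦2, 5↦9, 6↦9, 7↦2, 8↦10, 9↦0, 10↦5]  zeros at y ∈ {2, 9}
  x = 2: [0↦7, 1↦9, 2↦4, 3↦3, 4↦6, 5↦2, 6↦2, 7↦6, 8↦3, 9↦4, 10↦9]  zeros at y ∈ ∅
  x = 3: [0↦4, 1↦6, 2↦1, 3↦0, 4↦3, 5↦10, 6↦10, 7↦3, 8↦0, 9↦1, 10↦6]  zeros at y ∈ {3, 8}
  x = 4: [0↦5, 1↦7, 2↦2, 3↦1, 4↦4, 5↦0, 6↦0, 7↦4, 8↦1, 9↦2, 10↦7]  zeros at y ∈ {5, 6}
  x = 5: [0↦10, 1↦1, 2↦7, 3↦6, 4↦9, 5↦5, 6↦5, 7↦9, 8↦6, 9↦7, 10↦1]  zeros at y ∈ ∅
  x = 6: [0↦8, 1↦10, 2↦5, 3↦4, 4↦7, 5↦3, 6↦3, 7↦7, 8↦4, 9↦5, 10↦10]  zeros at y ∈ ∅
  x = 7: [0↦10, 1↦1, 2↦7, 3↦6, 4↦9, 5↦5, 6↦5, 7↦9, 8↦6, 9↦7, 10↦1]  zeros at y ∈ ∅
  x = 8: [0↦5, 1↦7, 2↦2, 3↦1, 4↦4, 5↦0, 6↦0, 7↦4, 8↦1, 9↦2, 10↦7]  zeros at y ∈ {5, 6}
  x = 9: [0↦4, 1↦6, 2↦1, 3↦0, 4↦3, 5↦10, 6↦10, 7↦3, 8↦0, 9↦1, 10↦6]  zeros at y ∈ {3, 8}
  x = 10: [0↦7, 1↦9, 2↦4, 3↦3, 4↦6, 5↦2, 6↦2, 7↦6, 8↦3, 9↦4, 10↦9]  zeros at y ∈ ∅
Collecting zeros: affine points = {(0, 2), (0, 9), (1, 2), (1, 9), (3, 3), (3, 8), (4, 5), (4, 6), (8, 5), (8, 6), (9, 3), (9, 8)}.
Total count |C(F_11)_aff| = 12.


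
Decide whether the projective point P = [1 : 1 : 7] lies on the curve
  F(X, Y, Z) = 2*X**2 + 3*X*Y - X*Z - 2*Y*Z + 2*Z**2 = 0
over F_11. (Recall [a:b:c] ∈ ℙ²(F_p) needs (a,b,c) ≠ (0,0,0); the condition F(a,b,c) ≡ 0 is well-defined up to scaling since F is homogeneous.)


F(1,1,7) ≡ 5 (mod 11); P is NOT on the curve.

Evaluate F(1, 1, 7) term-by-term (mod 11).
  2*X**2 ↦ 2·1·1·1 = 2
  3*X*Y ↦ 3·1·1·1 = 3
  -X*Z ↦ -1·1·1·7 = -7
  -2*Y*Z ↦ -2·1·1·7 = -14
  2*Z**2 ↦ 2·1·1·49 = 98
Sum: F(1, 1, 7) = (2) + (3) + (-7) + (-14) + (98) = 82.
Reducing mod 11: 82 ≡ 5 (mod 11).
Since F(a, b, c) ≡ 5 ≠ 0 (mod 11), P does NOT lie on the curve.


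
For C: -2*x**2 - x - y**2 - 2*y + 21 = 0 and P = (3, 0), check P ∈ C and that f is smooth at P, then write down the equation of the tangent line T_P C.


Tangent line at P: -13*x - 2*y + 39 = 0.

Step 1: f(3, 0) = 0, so P lies on C.
Step 2: partial derivatives
  f_x(x, y) = -4*x - 1, f_y(x, y) = -2*y - 2.
  f_x(P) = -13, f_y(P) = -2 (gradient nonzero, so P is smooth).
Step 3: tangent line at P: -13·(x − 3) + -2·(y − 0) = 0.
Expanding: -13*x - 2*y + 39 = 0.


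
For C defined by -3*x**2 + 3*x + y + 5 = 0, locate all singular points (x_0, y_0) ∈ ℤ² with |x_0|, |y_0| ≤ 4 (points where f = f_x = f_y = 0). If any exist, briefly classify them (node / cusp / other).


No singular points in the scanned grid; C is smooth there.

Compute partial derivatives:
  f_x = 3 - 6*x.
  f_y = 1.
f_y = 1 is a nonzero constant, so f_y never vanishes: no point (x, y) can satisfy f = f_x = f_y = 0. In particular no (x, y) ∈ {−4, ..., 4}² is singular; the curve is smooth.


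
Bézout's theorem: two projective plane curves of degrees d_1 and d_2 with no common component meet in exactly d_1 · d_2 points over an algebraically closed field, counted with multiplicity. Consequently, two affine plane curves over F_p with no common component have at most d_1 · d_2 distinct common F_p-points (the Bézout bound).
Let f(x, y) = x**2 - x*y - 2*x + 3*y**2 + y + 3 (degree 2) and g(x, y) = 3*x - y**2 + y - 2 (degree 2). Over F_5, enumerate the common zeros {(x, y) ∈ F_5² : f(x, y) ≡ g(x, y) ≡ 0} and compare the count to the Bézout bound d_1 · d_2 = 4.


Common zeros: ∅; count = 0; Bézout bound = 4.

deg(f) = 2, deg(g) = 2, so Bézout bound = 4.
Scan x ∈ F_5. For each x, list the y ∈ F_5 with f(x, y) ≡ 0 and those with g(x, y) ≡ 0 (mod 5); the common zeros in that column are the intersection.
  x = 0: f ≡ 0 at y ∈ {4}; g ≡ 0 at y ∈ ∅; common: ∅.
  x = 1: f ≡ 0 at y ∈ {1, 4}; g ≡ 0 at y ∈ {3}; common: ∅.
  x = 2: f ≡ 0 at y ∈ {1}; g ≡ 0 at y ∈ ∅; common: ∅.
  x = 3: f ≡ 0 at y ∈ ∅; g ≡ 0 at y ∈ {2, 4}; common: ∅.
  x = 4: f ≡ 0 at y ∈ ∅; g ≡ 0 at y ∈ {0, 1}; common: ∅.
Collecting: common zeros = ∅, so the count is 0.
Comparison with the Bézout bound: 0 ≤ 4 = deg(f)·deg(g), as expected for curves with no common component (the affine F_5-count falls short of the bound because intersections may lie at infinity, over extension fields, or carry multiplicity).


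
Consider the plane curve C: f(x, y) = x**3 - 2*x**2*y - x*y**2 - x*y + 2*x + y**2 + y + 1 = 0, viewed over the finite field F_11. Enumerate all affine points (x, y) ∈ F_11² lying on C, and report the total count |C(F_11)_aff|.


Affine F_11-points: {(1, 2), (2, 6), (2, 7), (3, 3), (3, 9), (4, 7), (6, 2), (6, 9), (7, 4), (7, 8), (8, 2), (8, 7), (9, 0), (9, 9), (10, 1), (10, 10)}; count = 16.

For each of the 121 pairs (x, y) ∈ F_11², evaluate f(x, y) mod 11. Record the zeros.
  x = 0: [0↦1, 1↦3, 2↦7, 3↦2, 4↦10, 5↦9, 6↦10, 7↦2, 8↦7, 9↦3, 10↦1]  zeros at y ∈ ∅
  x = 1: [0↦4, 1↦2, 2↦0, 3↦9, 4↦7, 5↦5, 6↦3, 7↦1, 8↦10, 9↦8, 10↦6]  zeros at y ∈ {2}
  x = 2: [0↦2, 1↦3, 2↦2, 3↦10, 4↦5, 5↦9, 6↦0, 7↦0, 8↦9, 9↦5, 10↦10]  zeros at y ∈ {6, 7}
  x = 3: [0↦1, 1↦1, 2↦8, 3↦0, 4↦10, 5↦5, 6↦7, 7↦5, 8↦10, 9↦0, 10↦8]  zeros at y ∈ {3, 9}
  x = 4: [0↦7, 1↦2, 2↦2, 3↦7, 4↦6, 5↦10, 6↦8, 7↦0, 8↦8, 9↦10, 10↦6]  zeros at y ∈ {7}
  x = 5: [0↦4, 1↦1, 2↦1, 3↦4, 4↦10, 5↦8, 6↦9, 7↦2, 8↦9, 9↦8, 10↦10]  zeros at y ∈ ∅
  x = 6: [0↦9, 1↦4, 2↦0, 3↦8, 4↦6, 5↦5, 6↦5, 7↦6, 8↦8, 9↦0, 10↦4]  zeros at y ∈ {2, 9}
  x = 7: [0↦6, 1↦6, 2↦5, 3↦3, 4↦0, 5↦7, 6↦2, 7↦7, 8↦0, 9↦3, 10↦5]  zeros at y ∈ {4, 8}
  x = 8: [0↦1, 1↦2, 2↦0, 3↦6, 4↦9, 5↦9, 6↦6, 7↦0, 8↦2, 9↦1, 10↦8]  zeros at y ∈ {2, 7}
  x = 9: [0↦0, 1↦9, 2↦2, 3↦1, 4↦6, 5↦6, 6↦1, 7↦2, 8↦9, 9↦0, 10↦8]  zeros at y ∈ {0, 9}
  x = 10: [0↦9, 1↦0, 2↦6, 3↦5, 4↦8, 5↦4, 6↦4, 7↦8, 8↦5, 9↦6, 10↦0]  zeros at y ∈ {1, 10}
Collecting zeros: affine points = {(1, 2), (2, 6), (2, 7), (3, 3), (3, 9), (4, 7), (6, 2), (6, 9), (7, 4), (7, 8), (8, 2), (8, 7), (9, 0), (9, 9), (10, 1), (10, 10)}.
Total count |C(F_11)_aff| = 16.


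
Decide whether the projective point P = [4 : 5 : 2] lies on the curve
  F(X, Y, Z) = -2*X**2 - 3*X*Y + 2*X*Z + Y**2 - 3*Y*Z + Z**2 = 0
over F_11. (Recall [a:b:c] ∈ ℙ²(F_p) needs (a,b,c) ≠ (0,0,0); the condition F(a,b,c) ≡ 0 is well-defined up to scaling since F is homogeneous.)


F(4,5,2) ≡ 0 (mod 11); P is on the curve.

Evaluate F(4, 5, 2) term-by-term (mod 11).
  -2*X**2 ↦ -2·16·1·1 = -32
  -3*X*Y ↦ -3·4·5·1 = -60
  2*X*Z ↦ 2·4·1·2 = 16
  Y**2 ↦ 1·1·25·1 = 25
  -3*Y*Z ↦ -3·1·5·2 = -30
  Z**2 ↦ 1·1·1·4 = 4
Sum: F(4, 5, 2) = (-32) + (-60) + (16) + (25) + (-30) + (4) = -77.
Reducing mod 11: -77 ≡ 0 (mod 11).
Since F(a, b, c) ≡ 0 (mod 11), P lies on the curve.


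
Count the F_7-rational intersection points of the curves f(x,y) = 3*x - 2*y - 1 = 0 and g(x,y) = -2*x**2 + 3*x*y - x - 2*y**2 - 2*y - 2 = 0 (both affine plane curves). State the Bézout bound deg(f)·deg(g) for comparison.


Common zeros: ∅; count = 0; Bézout bound = 2.

deg(f) = 1, deg(g) = 2, so Bézout bound = 2.
Scan x ∈ F_7. For each x, list the y ∈ F_7 with f(x, y) ≡ 0 and those with g(x, y) ≡ 0 (mod 7); the common zeros in that column are the intersection.
  x = 0: f ≡ 0 at y ∈ {3}; g ≡ 0 at y ∈ {2, 4}; common: ∅.
  x = 1: f ≡ 0 at y ∈ {1}; g ≡ 0 at y ∈ ∅; common: ∅.
  x = 2: f ≡ 0 at y ∈ {6}; g ≡ 0 at y ∈ {4, 5}; common: ∅.
  x = 3: f ≡ 0 at y ∈ {4}; g ≡ 0 at y ∈ ∅; common: ∅.
  x = 4: f ≡ 0 at y ∈ {2}; g ≡ 0 at y ∈ ∅; common: ∅.
  x = 5: f ≡ 0 at y ∈ {0}; g ≡ 0 at y ∈ {5}; common: ∅.
  x = 6: f ≡ 0 at y ∈ {5}; g ≡ 0 at y ∈ {2, 6}; common: ∅.
Collecting: common zeros = ∅, so the count is 0.
Comparison with the Bézout bound: 0 ≤ 2 = deg(f)·deg(g), as expected for curves with no common component (the affine F_7-count falls short of the bound because intersections may lie at infinity, over extension fields, or carry multiplicity).


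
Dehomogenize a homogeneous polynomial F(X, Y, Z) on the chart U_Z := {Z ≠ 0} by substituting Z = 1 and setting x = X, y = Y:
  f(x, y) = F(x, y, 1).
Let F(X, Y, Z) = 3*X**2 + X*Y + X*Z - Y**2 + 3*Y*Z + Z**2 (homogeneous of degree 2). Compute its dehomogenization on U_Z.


f(x, y) = 3*x**2 + x*y + x - y**2 + 3*y + 1

On U_Z we set Z = 1. Each monomial c·X^i·Y^j·Z^k in F becomes c·x^i·y^j·1^k = c·x^i·y^j.
Substituting Z = 1: F(X, Y, 1) = 3*x**2 + x*y + x - y**2 + 3*y + 1.
Note: deg(f) ≤ deg(F) = 2; strict inequality happens when F is divisible by Z (lost terms).


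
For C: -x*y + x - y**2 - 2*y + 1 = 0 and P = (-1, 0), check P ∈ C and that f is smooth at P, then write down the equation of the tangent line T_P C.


Tangent line at P: x - y + 1 = 0.

Step 1: f(-1, 0) = 0, so P lies on C.
Step 2: partial derivatives
  f_x(x, y) = 1 - y, f_y(x, y) = -x - 2*y - 2.
  f_x(P) = 1, f_y(P) = -1 (gradient nonzero, so P is smooth).
Step 3: tangent line at P: 1·(x − -1) + -1·(y − 0) = 0.
Expanding: x - y + 1 = 0.


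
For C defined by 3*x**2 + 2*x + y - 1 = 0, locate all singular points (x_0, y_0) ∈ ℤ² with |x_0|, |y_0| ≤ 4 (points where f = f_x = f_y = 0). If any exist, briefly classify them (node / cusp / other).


No singular points in the scanned grid; C is smooth there.

Compute partial derivatives:
  f_x = 6*x + 2.
  f_y = 1.
f_y = 1 is a nonzero constant, so f_y never vanishes: no point (x, y) can satisfy f = f_x = f_y = 0. In particular no (x, y) ∈ {−4, ..., 4}² is singular; the curve is smooth.


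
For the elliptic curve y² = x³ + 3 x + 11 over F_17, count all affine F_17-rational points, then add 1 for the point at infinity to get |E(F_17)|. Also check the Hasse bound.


Affine points = {(1, 7), (1, 10), (2, 5), (2, 12), (3, 8), (3, 9), (4, 6), (4, 11), (5, 7), (5, 10), (7, 1), (7, 16), (9, 6), (9, 11), (10, 2), (10, 15), (11, 7), (11, 10), (14, 3), (14, 14)}; affine count = 20; |E(F_17)| = 21.

Discriminant check: Δ ∝ 4a³ + 27b² = 4·3³ + 27·11² = 4·27 + 27·121 ≡ 9 (mod 17). Nonzero ⇒ E is nonsingular.
For each x ∈ F_17, compute rhs = x³ + 3·x + 11 mod 17, then count y ∈ F_17 with y² ≡ rhs.
  x = 0: rhs = 11, matching y values: none (0 points).
  x = 1: rhs = 15, matching y values: 7, 10 (2 points).
  x = 2: rhs = 8, matching y values: 5, 12 (2 points).
  x = 3: rhs = 13, matching y values: 8, 9 (2 points).
  x = 4: rhs = 2, matching y values: 6, 11 (2 points).
  x = 5: rhs = 15, matching y values: 7, 10 (2 points).
  x = 6: rhs = 7, matching y values: none (0 points).
  x = 7: rhs = 1, matching y values: 1, 16 (2 points).
  x = 8: rhs = 3, matching y values: none (0 points).
  x = 9: rhs = 2, matching y values: 6, 11 (2 points).
  x = 10: rhs = 4, matching y values: 2, 15 (2 points).
  x = 11: rhs = 15, matching y values: 7, 10 (2 points).
  x = 12: rhs = 7, matching y values: none (0 points).
  x = 13: rhs = 3, matching y values: none (0 points).
  x = 14: rhs = 9, matching y values: 3, 14 (2 points).
  x = 15: rhs = 14, matching y values: none (0 points).
  x = 16: rhs = 7, matching y values: none (0 points).
Total affine count: 20.
Full point count |E(F_17)| = 20 + 1 = 21.
Hasse bound: |21 − (17+1)| = |3| = 3 ≤ 2√17 ≈ 8.2462 ✓.


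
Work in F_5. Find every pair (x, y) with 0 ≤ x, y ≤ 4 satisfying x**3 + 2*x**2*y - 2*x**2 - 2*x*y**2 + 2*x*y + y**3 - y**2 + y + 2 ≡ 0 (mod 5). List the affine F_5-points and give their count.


Affine F_5-points: {(3, 1), (3, 3)}; count = 2.

For each of the 25 pairs (x, y) ∈ F_5², evaluate f(x, y) mod 5. Record the zeros.
  x = 0: [0↦2, 1↦3, 2↦3, 3↦3, 4↦4]  zeros at y ∈ ∅
  x = 1: [0↦1, 1↦4, 2↦2, 3↦1, 4↦2]  zeros at y ∈ ∅
  x = 2: [0↦2, 1↦1, 2↦1, 3↦3, 4↦3]  zeros at y ∈ ∅
  x = 3: [0↦1, 1↦0, 2↦1, 3↦0, 4↦3]  zeros at y ∈ {1, 3}
  x = 4: [0↦4, 1↦2, 2↦3, 3↦3, 4↦3]  zeros at y ∈ ∅
Collecting zeros: affine points = {(3, 1), (3, 3)}.
Total count |C(F_5)_aff| = 2.


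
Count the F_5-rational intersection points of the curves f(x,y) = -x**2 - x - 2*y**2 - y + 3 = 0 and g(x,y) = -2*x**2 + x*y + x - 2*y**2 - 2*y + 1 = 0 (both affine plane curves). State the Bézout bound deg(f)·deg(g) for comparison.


Common zeros: ∅; count = 0; Bézout bound = 4.

deg(f) = 2, deg(g) = 2, so Bézout bound = 4.
Scan x ∈ F_5. For each x, list the y ∈ F_5 with f(x, y) ≡ 0 and those with g(x, y) ≡ 0 (mod 5); the common zeros in that column are the intersection.
  x = 0: f ≡ 0 at y ∈ {1}; g ≡ 0 at y ∈ ∅; common: ∅.
  x = 1: f ≡ 0 at y ∈ {3, 4}; g ≡ 0 at y ∈ {0, 2}; common: ∅.
  x = 2: f ≡ 0 at y ∈ ∅; g ≡ 0 at y ∈ {0}; common: ∅.
  x = 3: f ≡ 0 at y ∈ {3, 4}; g ≡ 0 at y ∈ {1, 2}; common: ∅.
  x = 4: f ≡ 0 at y ∈ {1}; g ≡ 0 at y ∈ ∅; common: ∅.
Collecting: common zeros = ∅, so the count is 0.
Comparison with the Bézout bound: 0 ≤ 4 = deg(f)·deg(g), as expected for curves with no common component (the affine F_5-count falls short of the bound because intersections may lie at infinity, over extension fields, or carry multiplicity).


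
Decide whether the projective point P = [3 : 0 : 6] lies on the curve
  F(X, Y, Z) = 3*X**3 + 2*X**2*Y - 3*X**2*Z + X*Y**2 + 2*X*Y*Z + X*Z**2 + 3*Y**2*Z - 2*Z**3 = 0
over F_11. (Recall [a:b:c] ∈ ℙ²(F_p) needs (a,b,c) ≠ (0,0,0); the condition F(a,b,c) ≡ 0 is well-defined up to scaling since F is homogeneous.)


F(3,0,6) ≡ 2 (mod 11); P is NOT on the curve.

Evaluate F(3, 0, 6) term-by-term (mod 11).
  3*X**3 ↦ 3·27·1·1 = 81
  2*X**2*Y ↦ 2·9·0·1 = 0
  -3*X**2*Z ↦ -3·9·1·6 = -162
  X*Y**2 ↦ 1·3·0·1 = 0
  2*X*Y*Z ↦ 2·3·0·6 = 0
  X*Z**2 ↦ 1·3·1·36 = 108
  3*Y**2*Z ↦ 3·1·0·6 = 0
  -2*Z**3 ↦ -2·1·1·216 = -432
Sum: F(3, 0, 6) = (81) + (0) + (-162) + (0) + (0) + (108) + (0) + (-432) = -405.
Reducing mod 11: -405 ≡ 2 (mod 11).
Since F(a, b, c) ≡ 2 ≠ 0 (mod 11), P does NOT lie on the curve.


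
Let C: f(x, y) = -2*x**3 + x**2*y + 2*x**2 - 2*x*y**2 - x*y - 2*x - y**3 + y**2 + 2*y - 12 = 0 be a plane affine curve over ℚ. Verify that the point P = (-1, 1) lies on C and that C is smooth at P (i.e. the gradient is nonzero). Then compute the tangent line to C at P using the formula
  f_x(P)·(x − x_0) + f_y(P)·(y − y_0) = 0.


Tangent line at P: -17*x + 7*y - 24 = 0.

Step 1: f(-1, 1) = 0, so P lies on C.
Step 2: partial derivatives
  f_x(x, y) = -6*x**2 + 2*x*y + 4*x - 2*y**2 - y - 2, f_y(x, y) = x**2 - 4*x*y - x - 3*y**2 + 2*y + 2.
  f_x(P) = -17, f_y(P) = 7 (gradient nonzero, so P is smooth).
Step 3: tangent line at P: -17·(x − -1) + 7·(y − 1) = 0.
Expanding: -17*x + 7*y - 24 = 0.


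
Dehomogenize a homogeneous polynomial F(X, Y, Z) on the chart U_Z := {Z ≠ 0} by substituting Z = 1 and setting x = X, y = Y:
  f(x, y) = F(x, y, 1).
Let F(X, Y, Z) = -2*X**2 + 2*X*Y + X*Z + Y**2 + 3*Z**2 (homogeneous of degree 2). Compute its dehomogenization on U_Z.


f(x, y) = -2*x**2 + 2*x*y + x + y**2 + 3

On U_Z we set Z = 1. Each monomial c·X^i·Y^j·Z^k in F becomes c·x^i·y^j·1^k = c·x^i·y^j.
Substituting Z = 1: F(X, Y, 1) = -2*x**2 + 2*x*y + x + y**2 + 3.
Note: deg(f) ≤ deg(F) = 2; strict inequality happens when F is divisible by Z (lost terms).


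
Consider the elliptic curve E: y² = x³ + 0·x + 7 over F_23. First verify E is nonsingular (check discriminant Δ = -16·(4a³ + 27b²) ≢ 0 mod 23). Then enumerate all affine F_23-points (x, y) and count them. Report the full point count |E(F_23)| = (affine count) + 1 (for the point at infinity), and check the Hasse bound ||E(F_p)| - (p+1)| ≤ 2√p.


Affine points = {(1, 10), (1, 13), (4, 5), (4, 18), (6, 4), (6, 19), (8, 6), (8, 17), (9, 0), (10, 8), (10, 15), (11, 2), (11, 21), (15, 1), (15, 22), (16, 3), (16, 20), (19, 9), (19, 14), (20, 7), (20, 16), (22, 11), (22, 12)}; affine count = 23; |E(F_23)| = 24.

Discriminant check: Δ ∝ 4a³ + 27b² = 4·0³ + 27·7² = 4·0 + 27·49 ≡ 12 (mod 23). Nonzero ⇒ E is nonsingular.
For each x ∈ F_23, compute rhs = x³ + 0·x + 7 mod 23, then count y ∈ F_23 with y² ≡ rhs.
  x = 0: rhs = 7, matching y values: none (0 points).
  x = 1: rhs = 8, matching y values: 10, 13 (2 points).
  x = 2: rhs = 15, matching y values: none (0 points).
  x = 3: rhs = 11, matching y values: none (0 points).
  x = 4: rhs = 2, matching y values: 5, 18 (2 points).
  x = 5: rhs = 17, matching y values: none (0 points).
  x = 6: rhs = 16, matching y values: 4, 19 (2 points).
  x = 7: rhs = 5, matching y values: none (0 points).
  x = 8: rhs = 13, matching y values: 6, 17 (2 points).
  x = 9: rhs = 0, matching y values: 0 (1 points).
  x = 10: rhs = 18, matching y values: 8, 15 (2 points).
  x = 11: rhs = 4, matching y values: 2, 21 (2 points).
  x = 12: rhs = 10, matching y values: none (0 points).
  x = 13: rhs = 19, matching y values: none (0 points).
  x = 14: rhs = 14, matching y values: none (0 points).
  x = 15: rhs = 1, matching y values: 1, 22 (2 points).
  x = 16: rhs = 9, matching y values: 3, 20 (2 points).
  x = 17: rhs = 21, matching y values: none (0 points).
  x = 18: rhs = 20, matching y values: none (0 points).
  x = 19: rhs = 12, matching y values: 9, 14 (2 points).
  x = 20: rhs = 3, matching y values: 7, 16 (2 points).
  x = 21: rhs = 22, matching y values: none (0 points).
  x = 22: rhs = 6, matching y values: 11, 12 (2 points).
Total affine count: 23.
Full point count |E(F_23)| = 23 + 1 = 24.
Hasse bound: |24 − (23+1)| = |0| = 0 ≤ 2√23 ≈ 9.5917 ✓.


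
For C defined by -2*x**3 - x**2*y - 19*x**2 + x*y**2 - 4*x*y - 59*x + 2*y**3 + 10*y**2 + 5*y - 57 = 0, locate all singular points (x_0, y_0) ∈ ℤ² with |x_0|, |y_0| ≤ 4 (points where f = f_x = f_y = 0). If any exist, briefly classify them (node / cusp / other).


Singular points: {(-3, -1)}; classification: cusp.

Compute partial derivatives:
  f_x = -6*x**2 - 2*x*y - 38*x + y**2 - 4*y - 59.
  f_y = -x**2 + 2*x*y - 4*x + 6*y**2 + 20*y + 5.
Scan x_0 ∈ {−4, ..., 4}. For each x_0, f_y(x_0, y) is a polynomial in y; find its integer roots y ∈ {−4, ..., 4}, then test f_x and f at those candidates.
  x = -4: f_y(-4, y) = 6*y**2 + 12*y + 5; no integer root y with |y| ≤ 4.
  x = -3: f_y(-3, y) = 6*y**2 + 14*y + 8; vanishes at y ∈ {-1}. (-3, -1): f_x = 0, f = 0 — SINGULAR.
  x = -2: f_y(-2, y) = 6*y**2 + 16*y + 9; no integer root y with |y| ≤ 4.
  x = -1: f_y(-1, y) = 6*y**2 + 18*y + 8; no integer root y with |y| ≤ 4.
  x = 0: f_y(0, y) = 6*y**2 + 20*y + 5; no integer root y with |y| ≤ 4.
  x = 1: f_y(1, y) = 6*y**2 + 22*y; vanishes at y ∈ {0}. (1, 0): f_x = -103 ≠ 0.
  x = 2: f_y(2, y) = 6*y**2 + 24*y - 7; no integer root y with |y| ≤ 4.
  x = 3: f_y(3, y) = 6*y**2 + 26*y - 16; no integer root y with |y| ≤ 4.
  x = 4: f_y(4, y) = 6*y**2 + 28*y - 27; no integer root y with |y| ≤ 4.
Only singular point on the grid: (-3, -1).
Classify: substitute x = -3 + u, y = -1 + v and expand: f = -2*u**3 - u**2*v + u*v**2 + 2*v**3 + v**2.
No constant or linear terms (consistent with a singular point). Quadratic part: v**2. Cubic part: -2*u**3 - u**2*v + u*v**2 + 2*v**3.
The quadratic part v**2 is a perfect square, so there is a single (double) tangent line v = 0, i.e. y = -1. Restricting the cubic part to that line (v = 0) leaves -2*u**3 ≠ 0, so f is not divisible by v and the branch is v² ≈ 2*u**3 to lowest order — this is a cusp.
Classification: cusp.


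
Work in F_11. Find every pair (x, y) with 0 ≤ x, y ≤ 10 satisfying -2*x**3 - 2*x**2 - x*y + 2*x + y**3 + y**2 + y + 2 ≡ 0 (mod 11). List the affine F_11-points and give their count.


Affine F_11-points: {(1, 0), (1, 10), (2, 8), (3, 6), (5, 3), (6, 9), (7, 7), (8, 6), (9, 1), (10, 0), (10, 4), (10, 6)}; count = 12.

For each of the 121 pairs (x, y) ∈ F_11², evaluate f(x, y) mod 11. Record the zeros.
  x = 0: [0↦2, 1↦5, 2↦5, 3↦8, 4↦9, 5↦3, 6↦7, 7↦5, 8↦3, 9↦7, 10↦1]  zeros at y ∈ ∅
  x = 1: [0↦0, 1↦2, 2↦1, 3↦3, 4↦3, 5↦7, 6↦10, 7↦7, 8↦4, 9↦7, 10↦0]  zeros at y ∈ {0, 10}
  x = 2: [0↦4, 1↦5, 2↦3, 3↦4, 4↦3, 5↦6, 6↦8, 7↦4, 8↦0, 9↦2, 10↦5]  zeros at y ∈ {8}
  x = 3: [0↦2, 1↦2, 2↦10, 3↦10, 4↦8, 5↦10, 6↦0, 7↦6, 8↦1, 9↦2, 10↦4]  zeros at y ∈ {6}
  x = 4: [0↦4, 1↦3, 2↦10, 3↦9, 4↦6, 5↦7, 6↦7, 7↦1, 8↦6, 9↦6, 10↦7]  zeros at y ∈ ∅
  x = 5: [0↦9, 1↦7, 2↦2, 3↦0, 4↦7, 5↦7, 6↦6, 7↦10, 8↦3, 9↦2, 10↦2]  zeros at y ∈ {3}
  x = 6: [0↦5, 1↦2, 2↦7, 3↦4, 4↦10, 5↦9, 6↦7, 7↦10, 8↦2, 9↦0, 10↦10]  zeros at y ∈ {9}
  x = 7: [0↦2, 1↦9, 2↦2, 3↦9, 4↦3, 5↦1, 6↦9, 7↦0, 8↦2, 9↦10, 10↦8]  zeros at y ∈ {7}
  x = 8: [0↦10, 1↦5, 2↦8, 3↦3, 4↦7, 5↦4, 6↦0, 7↦1, 8↦2, 9↦9, 10↦6]  zeros at y ∈ {6}
  x = 9: [0↦6, 1↦0, 2↦2, 3↦7, 4↦10, 5↦6, 6↦1, 7↦1, 8↦1, 9↦7, 10↦3]  zeros at y ∈ {1}
  x = 10: [0↦0, 1↦4, 2↦5, 3↦9, 4↦0, 5↦6, 6↦0, 7↦10, 8↦9, 9↦3, 10↦9]  zeros at y ∈ {0, 4, 6}
Collecting zeros: affine points = {(1, 0), (1, 10), (2, 8), (3, 6), (5, 3), (6, 9), (7, 7), (8, 6), (9, 1), (10, 0), (10, 4), (10, 6)}.
Total count |C(F_11)_aff| = 12.


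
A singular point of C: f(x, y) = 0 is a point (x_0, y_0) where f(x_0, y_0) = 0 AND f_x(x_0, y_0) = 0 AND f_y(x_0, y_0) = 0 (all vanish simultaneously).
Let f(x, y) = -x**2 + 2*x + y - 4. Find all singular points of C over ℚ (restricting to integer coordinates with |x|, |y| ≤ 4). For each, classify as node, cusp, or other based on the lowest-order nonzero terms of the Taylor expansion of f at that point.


No singular points in the scanned grid; C is smooth there.

Compute partial derivatives:
  f_x = 2 - 2*x.
  f_y = 1.
f_y = 1 is a nonzero constant, so f_y never vanishes: no point (x, y) can satisfy f = f_x = f_y = 0. In particular no (x, y) ∈ {−4, ..., 4}² is singular; the curve is smooth.


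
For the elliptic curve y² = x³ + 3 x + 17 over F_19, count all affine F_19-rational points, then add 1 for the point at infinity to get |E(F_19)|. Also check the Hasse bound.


Affine points = {(0, 6), (0, 13), (4, 6), (4, 13), (5, 9), (5, 10), (6, 2), (6, 17), (7, 1), (7, 18), (13, 7), (13, 12), (15, 6), (15, 13), (16, 0)}; affine count = 15; |E(F_19)| = 16.

Discriminant check: Δ ∝ 4a³ + 27b² = 4·3³ + 27·17² = 4·27 + 27·289 ≡ 7 (mod 19). Nonzero ⇒ E is nonsingular.
For each x ∈ F_19, compute rhs = x³ + 3·x + 17 mod 19, then count y ∈ F_19 with y² ≡ rhs.
  x = 0: rhs = 17, matching y values: 6, 13 (2 points).
  x = 1: rhs = 2, matching y values: none (0 points).
  x = 2: rhs = 12, matching y values: none (0 points).
  x = 3: rhs = 15, matching y values: none (0 points).
  x = 4: rhs = 17, matching y values: 6, 13 (2 points).
  x = 5: rhs = 5, matching y values: 9, 10 (2 points).
  x = 6: rhs = 4, matching y values: 2, 17 (2 points).
  x = 7: rhs = 1, matching y values: 1, 18 (2 points).
  x = 8: rhs = 2, matching y values: none (0 points).
  x = 9: rhs = 13, matching y values: none (0 points).
  x = 10: rhs = 2, matching y values: none (0 points).
  x = 11: rhs = 13, matching y values: none (0 points).
  x = 12: rhs = 14, matching y values: none (0 points).
  x = 13: rhs = 11, matching y values: 7, 12 (2 points).
  x = 14: rhs = 10, matching y values: none (0 points).
  x = 15: rhs = 17, matching y values: 6, 13 (2 points).
  x = 16: rhs = 0, matching y values: 0 (1 points).
  x = 17: rhs = 3, matching y values: none (0 points).
  x = 18: rhs = 13, matching y values: none (0 points).
Total affine count: 15.
Full point count |E(F_19)| = 15 + 1 = 16.
Hasse bound: |16 − (19+1)| = |-4| = 4 ≤ 2√19 ≈ 8.7178 ✓.


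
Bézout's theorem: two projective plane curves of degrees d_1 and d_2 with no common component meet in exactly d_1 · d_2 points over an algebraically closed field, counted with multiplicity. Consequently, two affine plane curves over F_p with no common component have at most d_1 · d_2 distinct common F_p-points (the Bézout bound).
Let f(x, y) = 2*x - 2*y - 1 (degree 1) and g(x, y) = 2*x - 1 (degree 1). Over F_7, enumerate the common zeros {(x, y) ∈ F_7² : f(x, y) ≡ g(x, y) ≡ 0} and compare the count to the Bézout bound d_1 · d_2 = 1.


Common zeros: {(4, 0)}; count = 1; Bézout bound = 1.

deg(f) = 1, deg(g) = 1, so Bézout bound = 1.
Scan x ∈ F_7. For each x, list the y ∈ F_7 with f(x, y) ≡ 0 and those with g(x, y) ≡ 0 (mod 7); the common zeros in that column are the intersection.
  x = 0: f ≡ 0 at y ∈ {3}; g ≡ 0 at y ∈ ∅; common: ∅.
  x = 1: f ≡ 0 at y ∈ {4}; g ≡ 0 at y ∈ ∅; common: ∅.
  x = 2: f ≡ 0 at y ∈ {5}; g ≡ 0 at y ∈ ∅; common: ∅.
  x = 3: f ≡ 0 at y ∈ {6}; g ≡ 0 at y ∈ ∅; common: ∅.
  x = 4: f ≡ 0 at y ∈ {0}; g ≡ 0 at y ∈ {0, 1, 2, 3, 4, 5, 6}; common: {0}.
  x = 5: f ≡ 0 at y ∈ {1}; g ≡ 0 at y ∈ ∅; common: ∅.
  x = 6: f ≡ 0 at y ∈ {2}; g ≡ 0 at y ∈ ∅; common: ∅.
Collecting: common zeros = {(4, 0)}, so the count is 1.
Comparison with the Bézout bound: 1 ≤ 1 = deg(f)·deg(g), as expected for curves with no common component (the bound is attained).


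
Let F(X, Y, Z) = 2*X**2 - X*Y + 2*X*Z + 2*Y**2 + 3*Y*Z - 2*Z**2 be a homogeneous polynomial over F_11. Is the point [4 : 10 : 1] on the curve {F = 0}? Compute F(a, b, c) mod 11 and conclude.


F(4,10,1) ≡ 8 (mod 11); P is NOT on the curve.

Evaluate F(4, 10, 1) term-by-term (mod 11).
  2*X**2 ↦ 2·16·1·1 = 32
  -X*Y ↦ -1·4·10·1 = -40
  2*X*Z ↦ 2·4·1·1 = 8
  2*Y**2 ↦ 2·1·100·1 = 200
  3*Y*Z ↦ 3·1·10·1 = 30
  -2*Z**2 ↦ -2·1·1·1 = -2
Sum: F(4, 10, 1) = (32) + (-40) + (8) + (200) + (30) + (-2) = 228.
Reducing mod 11: 228 ≡ 8 (mod 11).
Since F(a, b, c) ≡ 8 ≠ 0 (mod 11), P does NOT lie on the curve.


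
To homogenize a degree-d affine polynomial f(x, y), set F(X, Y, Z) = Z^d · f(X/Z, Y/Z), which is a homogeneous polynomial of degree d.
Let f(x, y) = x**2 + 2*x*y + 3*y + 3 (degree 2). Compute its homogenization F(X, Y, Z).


F(X, Y, Z) = X**2 + 2*X*Y + 3*Y*Z + 3*Z**2

deg(f) = 2.
Substitute x = X/Z, y = Y/Z into f, then multiply by Z^2.
  monomial 1·x^2·y^0 ↦ 1·X^2·Y^0·Z^0.
  monomial 2·x^1·y^1 ↦ 2·X^1·Y^1·Z^0.
  monomial 3·x^0·y^1 ↦ 3·X^0·Y^1·Z^1.
  monomial 3·x^0·y^0 ↦ 3·X^0·Y^0·Z^2.
Collecting: F(X, Y, Z) = X**2 + 2*X*Y + 3*Y*Z + 3*Z**2.


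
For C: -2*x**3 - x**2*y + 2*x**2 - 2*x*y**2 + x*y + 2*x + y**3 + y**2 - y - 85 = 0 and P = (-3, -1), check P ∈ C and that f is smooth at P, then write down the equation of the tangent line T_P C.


Tangent line at P: -73*x - 24*y - 243 = 0.

Step 1: f(-3, -1) = 0, so P lies on C.
Step 2: partial derivatives
  f_x(x, y) = -6*x**2 - 2*x*y + 4*x - 2*y**2 + y + 2, f_y(x, y) = -x**2 - 4*x*y + x + 3*y**2 + 2*y - 1.
  f_x(P) = -73, f_y(P) = -24 (gradient nonzero, so P is smooth).
Step 3: tangent line at P: -73·(x − -3) + -24·(y − -1) = 0.
Expanding: -73*x - 24*y - 243 = 0.


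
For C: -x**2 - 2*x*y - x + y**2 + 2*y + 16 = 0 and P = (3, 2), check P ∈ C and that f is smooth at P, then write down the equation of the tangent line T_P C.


Tangent line at P: 33 - 11*x = 0.

Step 1: f(3, 2) = 0, so P lies on C.
Step 2: partial derivatives
  f_x(x, y) = -2*x - 2*y - 1, f_y(x, y) = -2*x + 2*y + 2.
  f_x(P) = -11, f_y(P) = 0 (gradient nonzero, so P is smooth).
Step 3: tangent line at P: -11·(x − 3) + 0·(y − 2) = 0.
Expanding: 33 - 11*x = 0.


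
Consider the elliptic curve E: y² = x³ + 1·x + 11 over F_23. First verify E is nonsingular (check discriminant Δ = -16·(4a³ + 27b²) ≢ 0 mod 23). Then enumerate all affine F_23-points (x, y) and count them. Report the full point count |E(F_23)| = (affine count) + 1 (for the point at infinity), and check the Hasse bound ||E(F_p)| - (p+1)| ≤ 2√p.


Affine points = {(1, 6), (1, 17), (3, 8), (3, 15), (5, 7), (5, 16), (6, 7), (6, 16), (7, 4), (7, 19), (8, 5), (8, 18), (9, 6), (9, 17), (10, 3), (10, 20), (12, 7), (12, 16), (13, 6), (13, 17), (14, 3), (14, 20), (16, 11), (16, 12), (19, 9), (19, 14), (20, 2), (20, 21), (21, 1), (21, 22), (22, 3), (22, 20)}; affine count = 32; |E(F_23)| = 33.

Discriminant check: Δ ∝ 4a³ + 27b² = 4·1³ + 27·11² = 4·1 + 27·121 ≡ 5 (mod 23). Nonzero ⇒ E is nonsingular.
For each x ∈ F_23, compute rhs = x³ + 1·x + 11 mod 23, then count y ∈ F_23 with y² ≡ rhs.
  x = 0: rhs = 11, matching y values: none (0 points).
  x = 1: rhs = 13, matching y values: 6, 17 (2 points).
  x = 2: rhs = 21, matching y values: none (0 points).
  x = 3: rhs = 18, matching y values: 8, 15 (2 points).
  x = 4: rhs = 10, matching y values: none (0 points).
  x = 5: rhs = 3, matching y values: 7, 16 (2 points).
  x = 6: rhs = 3, matching y values: 7, 16 (2 points).
  x = 7: rhs = 16, matching y values: 4, 19 (2 points).
  x = 8: rhs = 2, matching y values: 5, 18 (2 points).
  x = 9: rhs = 13, matching y values: 6, 17 (2 points).
  x = 10: rhs = 9, matching y values: 3, 20 (2 points).
  x = 11: rhs = 19, matching y values: none (0 points).
  x = 12: rhs = 3, matching y values: 7, 16 (2 points).
  x = 13: rhs = 13, matching y values: 6, 17 (2 points).
  x = 14: rhs = 9, matching y values: 3, 20 (2 points).
  x = 15: rhs = 20, matching y values: none (0 points).
  x = 16: rhs = 6, matching y values: 11, 12 (2 points).
  x = 17: rhs = 19, matching y values: none (0 points).
  x = 18: rhs = 19, matching y values: none (0 points).
  x = 19: rhs = 12, matching y values: 9, 14 (2 points).
  x = 20: rhs = 4, matching y values: 2, 21 (2 points).
  x = 21: rhs = 1, matching y values: 1, 22 (2 points).
  x = 22: rhs = 9, matching y values: 3, 20 (2 points).
Total affine count: 32.
Full point count |E(F_23)| = 32 + 1 = 33.
Hasse bound: |33 − (23+1)| = |9| = 9 ≤ 2√23 ≈ 9.5917 ✓.


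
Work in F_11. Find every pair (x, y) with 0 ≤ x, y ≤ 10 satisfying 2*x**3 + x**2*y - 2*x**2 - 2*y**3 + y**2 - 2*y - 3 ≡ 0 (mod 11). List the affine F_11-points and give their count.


Affine F_11-points: {(0, 8), (2, 4), (3, 0), (5, 2), (6, 6), (8, 3), (8, 6), (8, 8), (9, 3), (9, 5), (9, 9), (10, 3)}; count = 12.

For each of the 121 pairs (x, y) ∈ F_11², evaluate f(x, y) mod 11. Record the zeros.
  x = 0: [0↦8, 1↦5, 2↦3, 3↦1, 4↦9, 5↦4, 6↦7, 7↦6, 8↦0, 9↦10, 10↦2]  zeros at y ∈ {8}
  x = 1: [0↦8, 1↦6, 2↦5, 3↦4, 4↦2, 5↦9, 6↦2, 7↦2, 8↦8, 9↦8, 10↦1]  zeros at y ∈ ∅
  x = 2: [0↦5, 1↦6, 2↦8, 3↦10, 4↦0, 5↦10, 6↦6, 7↦9, 8↦7, 9↦10, 10↦6]  zeros at y ∈ {4}
  x = 3: [0↦0, 1↦6, 2↦2, 3↦9, 4↦4, 5↦8, 6↦9, 7↦6, 8↦9, 9↦6, 10↦7]  zeros at y ∈ {0}
  x = 4: [0↦5, 1↦7, 2↦10, 3↦2, 4↦4, 5↦4, 6↦1, 7↦5, 8↦4, 9↦8, 10↦5]  zeros at y ∈ ∅
  x = 5: [0↦10, 1↦10, 2↦0, 3↦1, 4↦1, 5↦10, 6↦5, 7↦7, 8↦4, 9↦6, 10↦1]  zeros at y ∈ {2}
  x = 6: [0↦5, 1↦5, 2↦6, 3↦7, 4↦7, 5↦5, 6↦0, 7↦2, 8↦10, 9↦1, 10↦7]  zeros at y ∈ {6}
  x = 7: [0↦2, 1↦4, 2↦7, 3↦10, 4↦1, 5↦1, 6↦9, 7↦2, 8↦1, 9↦5, 10↦2]  zeros at y ∈ ∅
  x = 8: [0↦2, 1↦8, 2↦4, 3↦0, 4↦6, 5↦10, 6↦0, 7↦8, 8↦0, 9↦8, 10↦9]  zeros at y ∈ {3, 6, 8}
  x = 9: [0↦6, 1↦7, 2↦9, 3↦0, 4↦1, 5↦0, 6↦7, 7↦10, 8↦8, 9↦0, 10↦7]  zeros at y ∈ {3, 5, 9}
  x = 10: [0↦4, 1↦2, 2↦1, 3↦0, 4↦9, 5↦5, 6↦9, 7↦9, 8↦4, 9↦4, 10↦8]  zeros at y ∈ {3}
Collecting zeros: affine points = {(0, 8), (2, 4), (3, 0), (5, 2), (6, 6), (8, 3), (8, 6), (8, 8), (9, 3), (9, 5), (9, 9), (10, 3)}.
Total count |C(F_11)_aff| = 12.


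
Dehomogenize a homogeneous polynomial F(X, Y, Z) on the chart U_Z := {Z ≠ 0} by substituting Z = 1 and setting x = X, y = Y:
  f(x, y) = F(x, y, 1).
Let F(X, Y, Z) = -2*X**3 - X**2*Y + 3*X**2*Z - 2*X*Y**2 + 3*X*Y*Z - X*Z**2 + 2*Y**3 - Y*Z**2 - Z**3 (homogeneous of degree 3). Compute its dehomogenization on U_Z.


f(x, y) = -2*x**3 - x**2*y + 3*x**2 - 2*x*y**2 + 3*x*y - x + 2*y**3 - y - 1

On U_Z we set Z = 1. Each monomial c·X^i·Y^j·Z^k in F becomes c·x^i·y^j·1^k = c·x^i·y^j.
Substituting Z = 1: F(X, Y, 1) = -2*x**3 - x**2*y + 3*x**2 - 2*x*y**2 + 3*x*y - x + 2*y**3 - y - 1.
Note: deg(f) ≤ deg(F) = 3; strict inequality happens when F is divisible by Z (lost terms).
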